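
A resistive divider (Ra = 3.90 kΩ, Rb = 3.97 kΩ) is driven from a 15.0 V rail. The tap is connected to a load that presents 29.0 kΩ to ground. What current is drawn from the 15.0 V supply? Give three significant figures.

Rb‖R_L = 3.492 kΩ, so the source sees Ra + Rb‖R_L = 7.392 kΩ.
I = 15.0 V / 7.392 kΩ = 2.03 mA.

I ≈ 2.03 mA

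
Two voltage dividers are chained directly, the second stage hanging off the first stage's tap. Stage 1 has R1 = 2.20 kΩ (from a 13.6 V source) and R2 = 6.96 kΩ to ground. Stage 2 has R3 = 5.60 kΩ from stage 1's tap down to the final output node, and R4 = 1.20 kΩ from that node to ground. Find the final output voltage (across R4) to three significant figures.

Stage 2 presents R3+R4 = 6.800 kΩ as a load on stage 1's tap.
Stage 1's lower leg becomes R2‖(R3+R4) = 3.440 kΩ, so V_mid = 13.6 × 3.440/5.640 = 8.295 V.
Stage 2 is itself unloaded: V_out = V_mid × R4/(R3+R4) = 8.295 × 1.20/6.800 = 1.46 V.

V_out ≈ 1.46 V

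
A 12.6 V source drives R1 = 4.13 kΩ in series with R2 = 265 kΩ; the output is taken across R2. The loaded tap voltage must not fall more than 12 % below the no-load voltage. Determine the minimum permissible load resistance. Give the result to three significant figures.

Output resistance R_th = R1‖R2 = (4.13 × 265)/269.1 = 4.067 kΩ.
The fractional drop is R_th/(R_th + R_L); requiring this ≤ 0.120 gives R_L ≥ R_th(1/0.120 − 1) = 4.067 × 7.333 = 29.8 kΩ.

R_L(min) ≈ 29.8 kΩ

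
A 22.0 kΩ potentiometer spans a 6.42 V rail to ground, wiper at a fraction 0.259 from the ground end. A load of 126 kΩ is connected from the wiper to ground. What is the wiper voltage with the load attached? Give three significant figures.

V ≈ 1.61 V

The wiper splits the pot into (1−α)R = 16.30 kΩ above and αR = 5.698 kΩ below.
Lower section ‖ load = 5.451 kΩ.
V_wiper = 6.42 × 5.451/(16.30 + 5.451) = 1.61 V.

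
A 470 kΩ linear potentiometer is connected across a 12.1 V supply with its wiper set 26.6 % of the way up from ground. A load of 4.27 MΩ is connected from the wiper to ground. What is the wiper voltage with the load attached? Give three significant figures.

The wiper splits the pot into (1−α)R = 345.0 kΩ above and αR = 125.0 kΩ below.
Lower section ‖ load = 121.5 kΩ.
V_wiper = 12.1 × 121.5/(345.0 + 121.5) = 3.15 V.

V ≈ 3.15 V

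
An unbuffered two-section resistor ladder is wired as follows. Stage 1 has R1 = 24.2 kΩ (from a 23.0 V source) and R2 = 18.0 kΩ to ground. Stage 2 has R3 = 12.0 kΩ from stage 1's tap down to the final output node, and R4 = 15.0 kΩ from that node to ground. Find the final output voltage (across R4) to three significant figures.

V_out ≈ 3.94 V

Stage 2 presents R3+R4 = 27.00 kΩ as a load on stage 1's tap.
Stage 1's lower leg becomes R2‖(R3+R4) = 10.80 kΩ, so V_mid = 23.0 × 10.80/35.00 = 7.097 V.
Stage 2 is itself unloaded: V_out = V_mid × R4/(R3+R4) = 7.097 × 15.0/27.00 = 3.94 V.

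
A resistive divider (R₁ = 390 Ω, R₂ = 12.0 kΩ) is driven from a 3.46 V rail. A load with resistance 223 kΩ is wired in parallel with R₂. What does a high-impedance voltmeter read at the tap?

V_out ≈ 3.35 V

The load sits in parallel with R₂: R₂‖R_L = (12000 × 223000) / (12000 + 223000) = 11390 Ω.
V_out = 3.46 × 11390 / (390 + 11390) = 3.46 × 11390/11780 = 3.35 V.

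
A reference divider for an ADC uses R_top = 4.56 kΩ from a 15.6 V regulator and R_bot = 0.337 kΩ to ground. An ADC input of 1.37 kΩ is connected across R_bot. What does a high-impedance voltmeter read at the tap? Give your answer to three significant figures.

The load sits in parallel with R_bot: R_bot‖R_L = (337 × 1370) / (337 + 1370) = 270.5 Ω.
V_out = 15.6 × 270.5 / (4560 + 270.5) = 15.6 × 270.5/4830 = 0.873 V.

V_out ≈ 0.873 V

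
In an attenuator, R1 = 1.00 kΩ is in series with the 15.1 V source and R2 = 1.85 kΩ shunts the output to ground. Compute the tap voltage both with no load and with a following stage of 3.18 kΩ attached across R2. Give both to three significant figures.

Open-circuit: V = 15.1 × 1.85/(1.00 + 1.85) = 9.80 V.
With the load, R2 becomes R2‖R_L = 1.170 kΩ, so V = 15.1 × 1.170/2.170 = 8.14 V.

Unloaded: 9.80 V; loaded: 8.14 V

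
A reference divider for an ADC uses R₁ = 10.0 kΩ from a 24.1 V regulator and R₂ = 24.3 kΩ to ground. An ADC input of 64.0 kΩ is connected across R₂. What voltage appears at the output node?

The load sits in parallel with R₂: R₂‖R_L = (24.3 × 64.0) / (24.3 + 64.0) = 17.61 kΩ.
V_out = 24.1 × 17.61 / (10.0 + 17.61) = 24.1 × 17.61/27.61 = 15.4 V.

V_out ≈ 15.4 V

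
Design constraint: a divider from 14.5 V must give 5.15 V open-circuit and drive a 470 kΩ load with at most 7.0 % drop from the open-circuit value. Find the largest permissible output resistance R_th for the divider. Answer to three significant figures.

R_th ≤ 35.4 kΩ

Loading drop = R_th/(R_th + R_L) ≤ 0.0700, so R_th ≤ R_L · ε/(1−ε) = 470 kΩ × 0.0700/0.9300 = 35.4 kΩ.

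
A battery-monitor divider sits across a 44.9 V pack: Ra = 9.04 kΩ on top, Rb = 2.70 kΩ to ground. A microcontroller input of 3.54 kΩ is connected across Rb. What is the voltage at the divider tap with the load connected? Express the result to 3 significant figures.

The load sits in parallel with Rb: Rb‖R_L = (2.70 × 3.54) / (2.70 + 3.54) = 1.532 kΩ.
V_out = 44.9 × 1.532 / (9.04 + 1.532) = 44.9 × 1.532/10.57 = 6.51 V.

V_out ≈ 6.51 V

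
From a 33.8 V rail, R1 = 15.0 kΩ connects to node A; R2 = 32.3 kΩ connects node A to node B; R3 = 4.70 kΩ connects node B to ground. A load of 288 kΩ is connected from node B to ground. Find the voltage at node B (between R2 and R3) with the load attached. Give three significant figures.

V ≈ 3.01 V

At node B, R3 is in parallel with the load: R3‖R_L = 4.625 kΩ.
Below node A the resistance is R2 + (R3‖R_L) = 36.92 kΩ, so V_A = 33.8 × 36.92/51.92 = 24.04 V.
Then V_B = V_A × (R3‖R_L)/(R2 + R3‖R_L) = 24.04 × 4.625/36.92 = 3.01 V.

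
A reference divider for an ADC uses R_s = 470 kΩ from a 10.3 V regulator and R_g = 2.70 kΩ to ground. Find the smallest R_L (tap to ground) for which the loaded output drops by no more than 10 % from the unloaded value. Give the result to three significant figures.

Output resistance R_th = R_s‖R_g = (470 × 2.70)/472.7 = 2.685 kΩ.
The fractional drop is R_th/(R_th + R_L); requiring this ≤ 0.100 gives R_L ≥ R_th(1/0.100 − 1) = 2.685 × 9.000 = 24.2 kΩ.

R_L(min) ≈ 24.2 kΩ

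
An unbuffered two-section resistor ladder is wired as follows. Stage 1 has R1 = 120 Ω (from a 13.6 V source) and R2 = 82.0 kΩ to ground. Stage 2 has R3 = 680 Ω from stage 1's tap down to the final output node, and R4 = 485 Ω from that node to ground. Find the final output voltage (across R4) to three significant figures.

Stage 2 presents R3+R4 = 1165 Ω as a load on stage 1's tap.
Stage 1's lower leg becomes R2‖(R3+R4) = 1149 Ω, so V_mid = 13.6 × 1149/1269 = 12.31 V.
Stage 2 is itself unloaded: V_out = V_mid × R4/(R3+R4) = 12.31 × 485/1165 = 5.13 V.

V_out ≈ 5.13 V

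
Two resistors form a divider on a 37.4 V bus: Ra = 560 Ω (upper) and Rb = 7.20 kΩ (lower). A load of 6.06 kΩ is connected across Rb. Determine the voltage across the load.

V_out ≈ 32.0 V

The load sits in parallel with Rb: Rb‖R_L = (7200 × 6060) / (7200 + 6060) = 3290 Ω.
V_out = 37.4 × 3290 / (560 + 3290) = 37.4 × 3290/3850 = 32.0 V.
(Unloaded it would have been 34.7 V.)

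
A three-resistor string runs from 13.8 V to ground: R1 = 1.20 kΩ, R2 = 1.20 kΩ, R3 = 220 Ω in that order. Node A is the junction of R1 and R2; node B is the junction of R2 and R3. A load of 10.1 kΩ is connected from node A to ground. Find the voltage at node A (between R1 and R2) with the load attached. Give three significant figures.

Below node A the series string R2+R3 = 1420 Ω sits in parallel with the 10100 Ω load: 1245 Ω.
V_A = 13.8 × 1245/(1200 + 1245) = 7.03 V.

V ≈ 7.03 V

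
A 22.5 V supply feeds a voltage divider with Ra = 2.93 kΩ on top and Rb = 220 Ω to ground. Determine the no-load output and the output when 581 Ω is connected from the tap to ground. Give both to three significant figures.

Unloaded: 1.57 V; loaded: 1.16 V

Open-circuit: V = 22.5 × 220/(2930 + 220) = 1.57 V.
With the load, Rb becomes Rb‖R_L = 159.6 Ω, so V = 22.5 × 159.6/3090 = 1.16 V.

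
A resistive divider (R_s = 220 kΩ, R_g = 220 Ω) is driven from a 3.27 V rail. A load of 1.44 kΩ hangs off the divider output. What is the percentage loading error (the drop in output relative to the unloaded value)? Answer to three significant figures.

Unloaded V = 3.27 × 220/220200 = 0.0032667 V.
Loaded: R_g‖R_L = 190.8 Ω, giving V = 3.27 × 190.8/220200 = 0.0028342 V.
Drop = (0.0032667 − 0.0028342) / 0.0032667 = 13.2 %.

13.2 %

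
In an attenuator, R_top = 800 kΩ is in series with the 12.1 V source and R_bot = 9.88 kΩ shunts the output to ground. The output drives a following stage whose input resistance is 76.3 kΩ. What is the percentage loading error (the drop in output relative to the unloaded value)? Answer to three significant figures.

Unloaded V = 12.1 × 9.88/809.9 = 0.14761 V.
Loaded: R_bot‖R_L = 8.747 kΩ, giving V = 12.1 × 8.747/808.7 = 0.13087 V.
Drop = (0.14761 − 0.13087) / 0.14761 = 11.3 %.

11.3 %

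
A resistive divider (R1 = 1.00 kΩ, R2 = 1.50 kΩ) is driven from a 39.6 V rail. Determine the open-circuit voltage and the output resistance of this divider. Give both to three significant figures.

V_th is the open-circuit tap voltage: 39.6 × 1.50/(1.00 + 1.50) = 23.8 V.
With the supply zeroed, R1 and R2 appear in parallel from the tap: R_th = R1‖R2 = (1.00 × 1.50)/2.500 = 600 Ω.

V_th = 23.8 V, R_th = 600 Ω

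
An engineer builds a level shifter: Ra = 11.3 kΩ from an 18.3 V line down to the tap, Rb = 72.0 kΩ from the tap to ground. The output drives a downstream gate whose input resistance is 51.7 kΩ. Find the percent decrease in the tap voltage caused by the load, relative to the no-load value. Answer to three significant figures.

The divider's output (Thévenin) resistance is Ra‖Rb = 9.767 kΩ.
Fractional drop under load = R_th/(R_th + R_L) = 9.767 / (9.767 + 51.7) = 0.1589.
So the output falls by 15.9 %.

15.9 %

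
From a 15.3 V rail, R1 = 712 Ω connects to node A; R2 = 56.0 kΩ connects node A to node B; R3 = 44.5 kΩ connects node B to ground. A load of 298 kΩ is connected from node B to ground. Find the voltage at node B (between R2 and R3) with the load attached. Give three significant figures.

V ≈ 6.21 V

At node B, R3 is in parallel with the load: R3‖R_L = 38720 Ω.
Below node A the resistance is R2 + (R3‖R_L) = 94720 Ω, so V_A = 15.3 × 94720/95430 = 15.19 V.
Then V_B = V_A × (R3‖R_L)/(R2 + R3‖R_L) = 15.19 × 38720/94720 = 6.21 V.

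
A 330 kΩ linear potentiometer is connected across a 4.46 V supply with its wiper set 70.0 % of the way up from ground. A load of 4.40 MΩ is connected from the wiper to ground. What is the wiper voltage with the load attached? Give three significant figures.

The wiper splits the pot into (1−α)R = 99.00 kΩ above and αR = 231.0 kΩ below.
Lower section ‖ load = 219.5 kΩ.
V_wiper = 4.46 × 219.5/(99.00 + 219.5) = 3.07 V.

V ≈ 3.07 V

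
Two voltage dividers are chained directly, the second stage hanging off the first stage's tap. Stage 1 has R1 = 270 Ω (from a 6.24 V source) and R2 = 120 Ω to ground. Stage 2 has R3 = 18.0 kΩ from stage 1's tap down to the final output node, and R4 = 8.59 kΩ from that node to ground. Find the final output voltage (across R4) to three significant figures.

V_out ≈ 0.618 V

Stage 2 presents R3+R4 = 26590 Ω as a load on stage 1's tap.
Stage 1's lower leg becomes R2‖(R3+R4) = 119.5 Ω, so V_mid = 6.24 × 119.5/389.5 = 1.914 V.
Stage 2 is itself unloaded: V_out = V_mid × R4/(R3+R4) = 1.914 × 8590/26590 = 0.618 V.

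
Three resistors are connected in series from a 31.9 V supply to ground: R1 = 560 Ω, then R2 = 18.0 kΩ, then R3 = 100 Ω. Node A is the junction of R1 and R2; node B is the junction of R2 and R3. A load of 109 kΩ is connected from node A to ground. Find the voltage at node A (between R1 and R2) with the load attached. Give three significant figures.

Below node A the series string R2+R3 = 18100 Ω sits in parallel with the 109000 Ω load: 15520 Ω.
V_A = 31.9 × 15520/(560 + 15520) = 30.8 V.

V ≈ 30.8 V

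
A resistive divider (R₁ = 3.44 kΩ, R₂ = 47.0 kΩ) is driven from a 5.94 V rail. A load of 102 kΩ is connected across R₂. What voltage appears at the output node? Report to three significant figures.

V_out ≈ 5.37 V

The load sits in parallel with R₂: R₂‖R_L = (47.0 × 102) / (47.0 + 102) = 32.17 kΩ.
V_out = 5.94 × 32.17 / (3.44 + 32.17) = 5.94 × 32.17/35.61 = 5.37 V.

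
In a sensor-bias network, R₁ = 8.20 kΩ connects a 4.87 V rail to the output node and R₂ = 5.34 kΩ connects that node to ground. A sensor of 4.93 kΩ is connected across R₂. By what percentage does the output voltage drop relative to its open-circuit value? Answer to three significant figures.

39.6 %

Unloaded V = 4.87 × 5.34/13.54 = 1.921 V.
Loaded: R₂‖R_L = 2.563 kΩ, giving V = 4.87 × 2.563/10.76 = 1.160 V.
Drop = (1.921 − 1.160) / 1.921 = 39.6 %.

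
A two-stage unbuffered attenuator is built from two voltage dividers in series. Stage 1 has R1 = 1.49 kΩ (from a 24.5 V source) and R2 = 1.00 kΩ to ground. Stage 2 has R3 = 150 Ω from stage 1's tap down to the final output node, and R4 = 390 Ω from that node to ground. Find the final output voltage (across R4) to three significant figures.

Stage 2 presents R3+R4 = 540.0 Ω as a load on stage 1's tap.
Stage 1's lower leg becomes R2‖(R3+R4) = 350.6 Ω, so V_mid = 24.5 × 350.6/1841 = 4.667 V.
Stage 2 is itself unloaded: V_out = V_mid × R4/(R3+R4) = 4.667 × 390/540.0 = 3.37 V.

V_out ≈ 3.37 V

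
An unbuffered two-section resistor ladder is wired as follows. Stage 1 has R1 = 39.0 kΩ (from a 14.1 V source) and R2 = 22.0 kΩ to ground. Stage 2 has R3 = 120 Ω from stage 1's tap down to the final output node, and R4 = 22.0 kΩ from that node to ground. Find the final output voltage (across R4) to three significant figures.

Stage 2 presents R3+R4 = 22120 Ω as a load on stage 1's tap.
Stage 1's lower leg becomes R2‖(R3+R4) = 11030 Ω, so V_mid = 14.1 × 11030/50030 = 3.109 V.
Stage 2 is itself unloaded: V_out = V_mid × R4/(R3+R4) = 3.109 × 22000/22120 = 3.09 V.

V_out ≈ 3.09 V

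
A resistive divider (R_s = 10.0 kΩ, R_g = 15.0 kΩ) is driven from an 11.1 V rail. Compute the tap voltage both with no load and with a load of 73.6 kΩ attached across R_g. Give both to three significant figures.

Open-circuit: V = 11.1 × 15.0/(10.0 + 15.0) = 6.66 V.
With the load, R_g becomes R_g‖R_L = 12.46 kΩ, so V = 11.1 × 12.46/22.46 = 6.16 V.

Unloaded: 6.66 V; loaded: 6.16 V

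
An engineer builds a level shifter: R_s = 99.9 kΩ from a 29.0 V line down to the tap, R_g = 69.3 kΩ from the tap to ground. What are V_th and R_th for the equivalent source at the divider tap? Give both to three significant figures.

V_th = 11.9 V, R_th = 40.9 kΩ

V_th is the open-circuit tap voltage: 29.0 × 69.3/(99.9 + 69.3) = 11.9 V.
With the supply zeroed, R_s and R_g appear in parallel from the tap: R_th = R_s‖R_g = (99.9 × 69.3)/169.2 = 40.9 kΩ.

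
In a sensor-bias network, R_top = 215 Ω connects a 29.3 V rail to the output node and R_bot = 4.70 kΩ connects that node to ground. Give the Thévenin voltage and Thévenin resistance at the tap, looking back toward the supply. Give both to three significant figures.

V_th = 28.0 V, R_th = 206 Ω

V_th is the open-circuit tap voltage: 29.3 × 4700/(215 + 4700) = 28.0 V.
With the supply zeroed, R_top and R_bot appear in parallel from the tap: R_th = R_top‖R_bot = (215 × 4700)/4915 = 206 Ω.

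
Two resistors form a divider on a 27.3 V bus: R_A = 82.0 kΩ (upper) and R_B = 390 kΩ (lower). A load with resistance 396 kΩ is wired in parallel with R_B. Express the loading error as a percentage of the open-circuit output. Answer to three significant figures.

The divider's output (Thévenin) resistance is R_A‖R_B = 67.75 kΩ.
Fractional drop under load = R_th/(R_th + R_L) = 67.75 / (67.75 + 396) = 0.1461.
So the output falls by 14.6 %.

14.6 %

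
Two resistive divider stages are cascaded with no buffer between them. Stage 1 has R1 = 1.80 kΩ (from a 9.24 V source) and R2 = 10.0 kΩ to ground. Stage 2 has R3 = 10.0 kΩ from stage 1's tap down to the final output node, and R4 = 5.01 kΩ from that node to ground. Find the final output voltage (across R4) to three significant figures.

V_out ≈ 2.37 V

Stage 2 presents R3+R4 = 15.01 kΩ as a load on stage 1's tap.
Stage 1's lower leg becomes R2‖(R3+R4) = 6.002 kΩ, so V_mid = 9.24 × 6.002/7.802 = 7.108 V.
Stage 2 is itself unloaded: V_out = V_mid × R4/(R3+R4) = 7.108 × 5.01/15.01 = 2.37 V.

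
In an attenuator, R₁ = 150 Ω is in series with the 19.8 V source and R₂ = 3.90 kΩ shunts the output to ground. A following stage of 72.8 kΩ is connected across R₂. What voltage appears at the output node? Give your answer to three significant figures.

V_out ≈ 19.0 V

The load sits in parallel with R₂: R₂‖R_L = (3900 × 72800) / (3900 + 72800) = 3702 Ω.
V_out = 19.8 × 3702 / (150 + 3702) = 19.8 × 3702/3852 = 19.0 V.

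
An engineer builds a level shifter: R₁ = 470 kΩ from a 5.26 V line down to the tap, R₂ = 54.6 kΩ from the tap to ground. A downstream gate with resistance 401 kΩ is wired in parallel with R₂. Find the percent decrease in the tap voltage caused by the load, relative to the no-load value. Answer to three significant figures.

Unloaded V = 5.26 × 54.6/524.6 = 0.54746 V.
Loaded: R₂‖R_L = 48.06 kΩ, giving V = 5.26 × 48.06/518.1 = 0.48793 V.
Drop = (0.54746 − 0.48793) / 0.54746 = 10.9 %.

10.9 %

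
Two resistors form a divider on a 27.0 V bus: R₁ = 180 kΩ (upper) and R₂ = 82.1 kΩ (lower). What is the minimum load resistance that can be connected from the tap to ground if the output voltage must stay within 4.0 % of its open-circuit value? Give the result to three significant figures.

Output resistance R_th = R₁‖R₂ = (180 × 82.1)/262.1 = 56.38 kΩ.
The fractional drop is R_th/(R_th + R_L); requiring this ≤ 0.0400 gives R_L ≥ R_th(1/0.0400 − 1) = 56.38 × 24.00 = 1.35 MΩ.

R_L(min) ≈ 1.35 MΩ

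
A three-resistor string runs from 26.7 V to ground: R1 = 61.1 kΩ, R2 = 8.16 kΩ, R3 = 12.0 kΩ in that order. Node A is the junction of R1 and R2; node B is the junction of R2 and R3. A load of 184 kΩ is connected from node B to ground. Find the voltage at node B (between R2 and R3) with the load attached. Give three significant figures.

At node B, R3 is in parallel with the load: R3‖R_L = 11.27 kΩ.
Below node A the resistance is R2 + (R3‖R_L) = 19.43 kΩ, so V_A = 26.7 × 19.43/80.53 = 6.441 V.
Then V_B = V_A × (R3‖R_L)/(R2 + R3‖R_L) = 6.441 × 11.27/19.43 = 3.74 V.

V ≈ 3.74 V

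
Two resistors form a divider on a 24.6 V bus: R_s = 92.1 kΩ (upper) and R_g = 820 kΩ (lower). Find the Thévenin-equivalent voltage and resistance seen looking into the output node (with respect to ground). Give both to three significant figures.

V_th = 22.1 V, R_th = 82.8 kΩ

V_th is the open-circuit tap voltage: 24.6 × 820/(92.1 + 820) = 22.1 V.
With the supply zeroed, R_s and R_g appear in parallel from the tap: R_th = R_s‖R_g = (92.1 × 820)/912.1 = 82.8 kΩ.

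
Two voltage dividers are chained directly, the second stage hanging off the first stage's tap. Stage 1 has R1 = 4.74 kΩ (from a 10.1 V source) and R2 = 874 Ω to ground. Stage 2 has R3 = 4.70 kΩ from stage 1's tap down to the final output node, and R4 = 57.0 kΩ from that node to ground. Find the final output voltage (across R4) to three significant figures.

V_out ≈ 1.44 V

Stage 2 presents R3+R4 = 61700 Ω as a load on stage 1's tap.
Stage 1's lower leg becomes R2‖(R3+R4) = 861.8 Ω, so V_mid = 10.1 × 861.8/5602 = 1.554 V.
Stage 2 is itself unloaded: V_out = V_mid × R4/(R3+R4) = 1.554 × 57000/61700 = 1.44 V.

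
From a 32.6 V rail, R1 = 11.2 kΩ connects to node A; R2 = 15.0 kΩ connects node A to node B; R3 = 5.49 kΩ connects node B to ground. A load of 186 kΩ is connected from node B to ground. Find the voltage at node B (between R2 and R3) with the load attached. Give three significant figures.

V ≈ 5.51 V

At node B, R3 is in parallel with the load: R3‖R_L = 5.333 kΩ.
Below node A the resistance is R2 + (R3‖R_L) = 20.33 kΩ, so V_A = 32.6 × 20.33/31.53 = 21.02 V.
Then V_B = V_A × (R3‖R_L)/(R2 + R3‖R_L) = 21.02 × 5.333/20.33 = 5.51 V.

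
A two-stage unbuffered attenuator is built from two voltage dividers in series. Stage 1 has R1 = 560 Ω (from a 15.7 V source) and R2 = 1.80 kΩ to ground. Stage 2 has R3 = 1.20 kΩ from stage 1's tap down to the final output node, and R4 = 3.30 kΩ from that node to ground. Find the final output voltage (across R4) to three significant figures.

Stage 2 presents R3+R4 = 4500 Ω as a load on stage 1's tap.
Stage 1's lower leg becomes R2‖(R3+R4) = 1286 Ω, so V_mid = 15.7 × 1286/1846 = 10.94 V.
Stage 2 is itself unloaded: V_out = V_mid × R4/(R3+R4) = 10.94 × 3300/4500 = 8.02 V.

V_out ≈ 8.02 V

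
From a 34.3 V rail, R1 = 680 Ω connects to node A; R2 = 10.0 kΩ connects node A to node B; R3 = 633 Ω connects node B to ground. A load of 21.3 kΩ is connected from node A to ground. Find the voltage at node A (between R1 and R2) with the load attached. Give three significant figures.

Below node A the series string R2+R3 = 10630 Ω sits in parallel with the 21300 Ω load: 7092 Ω.
V_A = 34.3 × 7092/(680 + 7092) = 31.3 V.

V ≈ 31.3 V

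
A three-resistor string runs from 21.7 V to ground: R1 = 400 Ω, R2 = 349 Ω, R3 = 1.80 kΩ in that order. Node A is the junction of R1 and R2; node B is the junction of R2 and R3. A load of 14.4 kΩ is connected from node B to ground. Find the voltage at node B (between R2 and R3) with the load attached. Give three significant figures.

V ≈ 14.8 V

At node B, R3 is in parallel with the load: R3‖R_L = 1600 Ω.
Below node A the resistance is R2 + (R3‖R_L) = 1949 Ω, so V_A = 21.7 × 1949/2349 = 18.00 V.
Then V_B = V_A × (R3‖R_L)/(R2 + R3‖R_L) = 18.00 × 1600/1949 = 14.8 V.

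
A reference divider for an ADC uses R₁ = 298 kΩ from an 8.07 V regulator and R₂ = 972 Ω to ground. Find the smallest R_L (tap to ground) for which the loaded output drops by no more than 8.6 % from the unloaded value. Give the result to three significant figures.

Output resistance R_th = R₁‖R₂ = (298000 × 972)/299000 = 968.8 Ω.
The fractional drop is R_th/(R_th + R_L); requiring this ≤ 0.0860 gives R_L ≥ R_th(1/0.0860 − 1) = 968.8 × 10.63 = 10.3 kΩ.

R_L(min) ≈ 10.3 kΩ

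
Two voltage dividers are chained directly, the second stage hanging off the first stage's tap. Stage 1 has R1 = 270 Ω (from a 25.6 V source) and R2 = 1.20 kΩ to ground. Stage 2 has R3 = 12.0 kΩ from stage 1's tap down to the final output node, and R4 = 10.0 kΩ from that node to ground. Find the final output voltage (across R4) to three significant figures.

V_out ≈ 9.40 V

Stage 2 presents R3+R4 = 22000 Ω as a load on stage 1's tap.
Stage 1's lower leg becomes R2‖(R3+R4) = 1138 Ω, so V_mid = 25.6 × 1138/1408 = 20.69 V.
Stage 2 is itself unloaded: V_out = V_mid × R4/(R3+R4) = 20.69 × 10000/22000 = 9.40 V.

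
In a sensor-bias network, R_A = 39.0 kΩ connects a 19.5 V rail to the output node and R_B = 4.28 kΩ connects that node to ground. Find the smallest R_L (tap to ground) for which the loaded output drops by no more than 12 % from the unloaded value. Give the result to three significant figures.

R_L(min) ≈ 28.3 kΩ

Output resistance R_th = R_A‖R_B = (39.0 × 4.28)/43.28 = 3.857 kΩ.
The fractional drop is R_th/(R_th + R_L); requiring this ≤ 0.120 gives R_L ≥ R_th(1/0.120 − 1) = 3.857 × 7.333 = 28.3 kΩ.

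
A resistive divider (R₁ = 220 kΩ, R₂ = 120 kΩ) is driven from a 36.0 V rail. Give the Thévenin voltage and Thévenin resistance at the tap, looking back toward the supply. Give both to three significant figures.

V_th is the open-circuit tap voltage: 36.0 × 120/(220 + 120) = 12.7 V.
With the supply zeroed, R₁ and R₂ appear in parallel from the tap: R_th = R₁‖R₂ = (220 × 120)/340.0 = 77.6 kΩ.

V_th = 12.7 V, R_th = 77.6 kΩ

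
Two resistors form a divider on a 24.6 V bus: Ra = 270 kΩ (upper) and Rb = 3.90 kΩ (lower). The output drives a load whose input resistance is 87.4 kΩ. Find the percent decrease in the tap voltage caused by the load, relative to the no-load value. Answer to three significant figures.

The divider's output (Thévenin) resistance is Ra‖Rb = 3.844 kΩ.
Fractional drop under load = R_th/(R_th + R_L) = 3.844 / (3.844 + 87.4) = 0.04213.
So the output falls by 4.21 %.

4.21 %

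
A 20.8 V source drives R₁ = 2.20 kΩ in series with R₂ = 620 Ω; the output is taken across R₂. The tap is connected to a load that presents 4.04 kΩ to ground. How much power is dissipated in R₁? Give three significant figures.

Total resistance from the source is R₁ + (R₂‖R_L) = 2738 Ω, so I = 20.8/2738 Ω = 7.598 mA.
P = I²·R₁ = (7.598 mA)² × 2.20 kΩ = 127 mW.

P ≈ 127 mW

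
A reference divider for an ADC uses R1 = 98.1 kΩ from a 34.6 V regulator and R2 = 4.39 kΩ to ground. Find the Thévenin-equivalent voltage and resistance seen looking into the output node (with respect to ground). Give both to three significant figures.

V_th = 1.48 V, R_th = 4.20 kΩ

V_th is the open-circuit tap voltage: 34.6 × 4.39/(98.1 + 4.39) = 1.48 V.
With the supply zeroed, R1 and R2 appear in parallel from the tap: R_th = R1‖R2 = (98.1 × 4.39)/102.5 = 4.20 kΩ.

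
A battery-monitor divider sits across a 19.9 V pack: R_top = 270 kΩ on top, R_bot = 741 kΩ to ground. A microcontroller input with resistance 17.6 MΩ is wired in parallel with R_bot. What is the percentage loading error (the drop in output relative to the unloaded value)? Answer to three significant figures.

1.11 %

The divider's output (Thévenin) resistance is R_top‖R_bot = 197.9 kΩ.
Fractional drop under load = R_th/(R_th + R_L) = 197.9 / (197.9 + 17600) = 0.01112.
So the output falls by 1.11 %.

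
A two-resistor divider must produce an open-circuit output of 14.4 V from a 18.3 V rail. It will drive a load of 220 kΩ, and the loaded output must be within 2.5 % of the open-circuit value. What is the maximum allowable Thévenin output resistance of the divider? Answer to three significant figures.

Loading drop = R_th/(R_th + R_L) ≤ 0.0250, so R_th ≤ R_L · ε/(1−ε) = 220 kΩ × 0.0250/0.9750 = 5.64 kΩ.
(Any R1, R2 with R2/(R1+R2) = 0.787 and R1‖R2 ≤ 5.64 kΩ will meet the spec.)

R_th ≤ 5.64 kΩ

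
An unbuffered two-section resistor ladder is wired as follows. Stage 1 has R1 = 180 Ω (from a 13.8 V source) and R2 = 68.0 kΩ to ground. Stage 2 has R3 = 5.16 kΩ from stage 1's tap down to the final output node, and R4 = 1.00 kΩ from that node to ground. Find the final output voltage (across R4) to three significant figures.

Stage 2 presents R3+R4 = 6160 Ω as a load on stage 1's tap.
Stage 1's lower leg becomes R2‖(R3+R4) = 5648 Ω, so V_mid = 13.8 × 5648/5828 = 13.37 V.
Stage 2 is itself unloaded: V_out = V_mid × R4/(R3+R4) = 13.37 × 1000/6160 = 2.17 V.

V_out ≈ 2.17 V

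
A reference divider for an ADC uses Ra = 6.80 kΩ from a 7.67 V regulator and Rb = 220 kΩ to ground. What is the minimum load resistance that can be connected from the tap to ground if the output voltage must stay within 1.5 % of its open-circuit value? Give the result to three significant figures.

Output resistance R_th = Ra‖Rb = (6.80 × 220)/226.8 = 6.596 kΩ.
The fractional drop is R_th/(R_th + R_L); requiring this ≤ 0.0150 gives R_L ≥ R_th(1/0.0150 − 1) = 6.596 × 65.67 = 433 kΩ.

R_L(min) ≈ 433 kΩ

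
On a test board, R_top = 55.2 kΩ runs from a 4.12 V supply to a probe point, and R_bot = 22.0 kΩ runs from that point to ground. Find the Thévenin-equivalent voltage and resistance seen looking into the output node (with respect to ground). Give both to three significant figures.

V_th = 1.17 V, R_th = 15.7 kΩ

V_th is the open-circuit tap voltage: 4.12 × 22.0/(55.2 + 22.0) = 1.17 V.
With the supply zeroed, R_top and R_bot appear in parallel from the tap: R_th = R_top‖R_bot = (55.2 × 22.0)/77.20 = 15.7 kΩ.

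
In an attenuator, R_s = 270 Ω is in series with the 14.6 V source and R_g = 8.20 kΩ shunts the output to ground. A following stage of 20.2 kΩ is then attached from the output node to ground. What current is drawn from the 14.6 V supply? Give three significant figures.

I ≈ 2.39 mA

R_g‖R_L = 5832 Ω, so the source sees R_s + R_g‖R_L = 6102 Ω.
I = 14.6 V / 6102 Ω = 2.39 mA.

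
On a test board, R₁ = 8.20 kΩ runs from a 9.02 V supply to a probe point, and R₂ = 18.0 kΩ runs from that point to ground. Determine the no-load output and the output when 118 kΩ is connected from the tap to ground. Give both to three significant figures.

Unloaded: 6.20 V; loaded: 5.91 V

Open-circuit: V = 9.02 × 18.0/(8.20 + 18.0) = 6.20 V.
With the load, R₂ becomes R₂‖R_L = 15.62 kΩ, so V = 9.02 × 15.62/23.82 = 5.91 V.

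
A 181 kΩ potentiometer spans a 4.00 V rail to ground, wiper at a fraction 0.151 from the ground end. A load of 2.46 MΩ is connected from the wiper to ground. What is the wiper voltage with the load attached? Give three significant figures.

The wiper splits the pot into (1−α)R = 153.7 kΩ above and αR = 27.33 kΩ below.
Lower section ‖ load = 27.03 kΩ.
V_wiper = 4.00 × 27.03/(153.7 + 27.03) = 0.598 V.

V ≈ 0.598 V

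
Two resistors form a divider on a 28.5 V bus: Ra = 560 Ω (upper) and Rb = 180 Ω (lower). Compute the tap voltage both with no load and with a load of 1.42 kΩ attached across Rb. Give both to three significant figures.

Unloaded: 6.93 V; loaded: 6.33 V

Open-circuit: V = 28.5 × 180/(560 + 180) = 6.93 V.
With the load, Rb becomes Rb‖R_L = 159.8 Ω, so V = 28.5 × 159.8/719.8 = 6.33 V.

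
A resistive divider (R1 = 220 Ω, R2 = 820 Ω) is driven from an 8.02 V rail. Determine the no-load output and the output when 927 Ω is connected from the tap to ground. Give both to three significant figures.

Open-circuit: V = 8.02 × 820/(220 + 820) = 6.32 V.
With the load, R2 becomes R2‖R_L = 435.1 Ω, so V = 8.02 × 435.1/655.1 = 5.33 V.

Unloaded: 6.32 V; loaded: 5.33 V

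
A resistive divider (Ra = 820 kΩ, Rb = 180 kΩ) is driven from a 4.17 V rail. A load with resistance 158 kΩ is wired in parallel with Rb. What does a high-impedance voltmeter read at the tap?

V_out ≈ 0.388 V

The load sits in parallel with Rb: Rb‖R_L = (180 × 158) / (180 + 158) = 84.14 kΩ.
V_out = 4.17 × 84.14 / (820 + 84.14) = 4.17 × 84.14/904.1 = 0.388 V.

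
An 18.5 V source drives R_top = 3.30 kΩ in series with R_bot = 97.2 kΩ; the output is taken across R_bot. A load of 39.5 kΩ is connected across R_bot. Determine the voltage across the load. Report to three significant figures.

The load sits in parallel with R_bot: R_bot‖R_L = (97.2 × 39.5) / (97.2 + 39.5) = 28.09 kΩ.
V_out = 18.5 × 28.09 / (3.30 + 28.09) = 18.5 × 28.09/31.39 = 16.6 V.

V_out ≈ 16.6 V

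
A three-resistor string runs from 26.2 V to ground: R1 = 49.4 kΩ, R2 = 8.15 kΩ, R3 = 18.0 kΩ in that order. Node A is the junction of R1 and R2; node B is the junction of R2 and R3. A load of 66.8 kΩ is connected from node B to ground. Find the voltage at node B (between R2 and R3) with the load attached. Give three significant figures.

At node B, R3 is in parallel with the load: R3‖R_L = 14.18 kΩ.
Below node A the resistance is R2 + (R3‖R_L) = 22.33 kΩ, so V_A = 26.2 × 22.33/71.73 = 8.156 V.
Then V_B = V_A × (R3‖R_L)/(R2 + R3‖R_L) = 8.156 × 14.18/22.33 = 5.18 V.

V ≈ 5.18 V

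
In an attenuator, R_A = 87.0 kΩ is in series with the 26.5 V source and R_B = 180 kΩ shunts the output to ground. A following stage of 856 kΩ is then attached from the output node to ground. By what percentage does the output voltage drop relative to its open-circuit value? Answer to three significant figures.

The divider's output (Thévenin) resistance is R_A‖R_B = 58.65 kΩ.
Fractional drop under load = R_th/(R_th + R_L) = 58.65 / (58.65 + 856) = 0.06412.
So the output falls by 6.41 %.

6.41 %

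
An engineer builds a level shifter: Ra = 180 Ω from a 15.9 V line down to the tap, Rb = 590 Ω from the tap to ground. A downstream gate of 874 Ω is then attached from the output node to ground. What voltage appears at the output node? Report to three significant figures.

The load sits in parallel with Rb: Rb‖R_L = (590 × 874) / (590 + 874) = 352.2 Ω.
V_out = 15.9 × 352.2 / (180 + 352.2) = 15.9 × 352.2/532.2 = 10.5 V.

V_out ≈ 10.5 V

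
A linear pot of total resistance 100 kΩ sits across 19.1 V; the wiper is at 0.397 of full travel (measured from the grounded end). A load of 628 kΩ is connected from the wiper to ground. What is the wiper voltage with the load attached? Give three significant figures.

The wiper splits the pot into (1−α)R = 60.30 kΩ above and αR = 39.70 kΩ below.
Lower section ‖ load = 37.34 kΩ.
V_wiper = 19.1 × 37.34/(60.30 + 37.34) = 7.30 V.

V ≈ 7.30 V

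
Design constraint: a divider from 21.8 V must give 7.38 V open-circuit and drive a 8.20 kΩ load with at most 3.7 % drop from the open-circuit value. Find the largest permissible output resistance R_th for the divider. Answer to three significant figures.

R_th ≤ 315 Ω

Loading drop = R_th/(R_th + R_L) ≤ 0.0370, so R_th ≤ R_L · ε/(1−ε) = 8.20 kΩ × 0.0370/0.9630 = 315 Ω.
(Any R1, R2 with R2/(R1+R2) = 0.339 and R1‖R2 ≤ 315 Ω will meet the spec.)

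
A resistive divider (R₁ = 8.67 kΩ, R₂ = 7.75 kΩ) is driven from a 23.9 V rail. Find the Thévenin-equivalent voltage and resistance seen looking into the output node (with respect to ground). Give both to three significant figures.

V_th = 11.3 V, R_th = 4.09 kΩ

V_th is the open-circuit tap voltage: 23.9 × 7.75/(8.67 + 7.75) = 11.3 V.
With the supply zeroed, R₁ and R₂ appear in parallel from the tap: R_th = R₁‖R₂ = (8.67 × 7.75)/16.42 = 4.09 kΩ.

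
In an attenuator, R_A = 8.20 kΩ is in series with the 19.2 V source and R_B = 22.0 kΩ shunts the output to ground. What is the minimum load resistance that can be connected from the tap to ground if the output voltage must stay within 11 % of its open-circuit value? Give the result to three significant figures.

R_L(min) ≈ 48.3 kΩ

Output resistance R_th = R_A‖R_B = (8.20 × 22.0)/30.20 = 5.974 kΩ.
The fractional drop is R_th/(R_th + R_L); requiring this ≤ 0.110 gives R_L ≥ R_th(1/0.110 − 1) = 5.974 × 8.091 = 48.3 kΩ.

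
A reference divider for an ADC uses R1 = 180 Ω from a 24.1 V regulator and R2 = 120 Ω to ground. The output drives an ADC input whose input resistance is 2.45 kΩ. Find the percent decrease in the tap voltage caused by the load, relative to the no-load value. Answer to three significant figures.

The divider's output (Thévenin) resistance is R1‖R2 = 72.00 Ω.
Fractional drop under load = R_th/(R_th + R_L) = 72.00 / (72.00 + 2450) = 0.02855.
So the output falls by 2.85 %.

2.85 %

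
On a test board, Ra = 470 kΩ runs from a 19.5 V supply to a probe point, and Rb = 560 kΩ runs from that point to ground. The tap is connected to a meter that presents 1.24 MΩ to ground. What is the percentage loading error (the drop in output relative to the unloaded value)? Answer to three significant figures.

The divider's output (Thévenin) resistance is Ra‖Rb = 255.5 kΩ.
Fractional drop under load = R_th/(R_th + R_L) = 255.5 / (255.5 + 1240) = 0.1709.
So the output falls by 17.1 %.

17.1 %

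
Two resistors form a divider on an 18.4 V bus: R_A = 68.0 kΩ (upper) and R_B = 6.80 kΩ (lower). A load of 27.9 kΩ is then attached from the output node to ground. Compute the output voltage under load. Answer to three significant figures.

V_out ≈ 1.37 V

The load sits in parallel with R_B: R_B‖R_L = (6.80 × 27.9) / (6.80 + 27.9) = 5.467 kΩ.
V_out = 18.4 × 5.467 / (68.0 + 5.467) = 18.4 × 5.467/73.47 = 1.37 V.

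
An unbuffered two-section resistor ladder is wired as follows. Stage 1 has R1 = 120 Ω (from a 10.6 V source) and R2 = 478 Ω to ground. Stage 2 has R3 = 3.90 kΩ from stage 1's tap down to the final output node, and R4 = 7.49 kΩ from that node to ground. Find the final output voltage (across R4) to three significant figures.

V_out ≈ 5.53 V

Stage 2 presents R3+R4 = 11390 Ω as a load on stage 1's tap.
Stage 1's lower leg becomes R2‖(R3+R4) = 458.7 Ω, so V_mid = 10.6 × 458.7/578.7 = 8.402 V.
Stage 2 is itself unloaded: V_out = V_mid × R4/(R3+R4) = 8.402 × 7490/11390 = 5.53 V.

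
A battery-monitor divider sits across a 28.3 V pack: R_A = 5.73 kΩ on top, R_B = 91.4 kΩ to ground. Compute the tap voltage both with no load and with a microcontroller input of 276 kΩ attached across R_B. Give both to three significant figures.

Unloaded: 26.6 V; loaded: 26.1 V

Open-circuit: V = 28.3 × 91.4/(5.73 + 91.4) = 26.6 V.
With the load, R_B becomes R_B‖R_L = 68.66 kΩ, so V = 28.3 × 68.66/74.39 = 26.1 V.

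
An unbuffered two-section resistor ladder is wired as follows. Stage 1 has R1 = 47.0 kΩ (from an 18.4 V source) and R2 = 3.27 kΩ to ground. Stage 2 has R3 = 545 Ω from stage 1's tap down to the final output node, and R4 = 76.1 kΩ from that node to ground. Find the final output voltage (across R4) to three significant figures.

V_out ≈ 1.14 V

Stage 2 presents R3+R4 = 76640 Ω as a load on stage 1's tap.
Stage 1's lower leg becomes R2‖(R3+R4) = 3136 Ω, so V_mid = 18.4 × 3136/50140 = 1.151 V.
Stage 2 is itself unloaded: V_out = V_mid × R4/(R3+R4) = 1.151 × 76100/76640 = 1.14 V.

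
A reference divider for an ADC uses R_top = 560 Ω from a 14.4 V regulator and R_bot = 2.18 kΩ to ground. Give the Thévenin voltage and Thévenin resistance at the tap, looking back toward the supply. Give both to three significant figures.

V_th is the open-circuit tap voltage: 14.4 × 2180/(560 + 2180) = 11.5 V.
With the supply zeroed, R_top and R_bot appear in parallel from the tap: R_th = R_top‖R_bot = (560 × 2180)/2740 = 446 Ω.

V_th = 11.5 V, R_th = 446 Ω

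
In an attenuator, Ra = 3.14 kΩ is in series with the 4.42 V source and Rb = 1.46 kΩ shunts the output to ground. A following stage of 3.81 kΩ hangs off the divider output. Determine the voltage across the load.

The load sits in parallel with Rb: Rb‖R_L = (1.46 × 3.81) / (1.46 + 3.81) = 1.056 kΩ.
V_out = 4.42 × 1.056 / (3.14 + 1.056) = 4.42 × 1.056/4.196 = 1.11 V.

V_out ≈ 1.11 V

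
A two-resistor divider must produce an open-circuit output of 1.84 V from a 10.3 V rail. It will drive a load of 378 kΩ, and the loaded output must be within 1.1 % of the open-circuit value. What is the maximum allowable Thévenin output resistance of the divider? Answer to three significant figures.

Loading drop = R_th/(R_th + R_L) ≤ 0.0110, so R_th ≤ R_L · ε/(1−ε) = 378 kΩ × 0.0110/0.9890 = 4.20 kΩ.

R_th ≤ 4.20 kΩ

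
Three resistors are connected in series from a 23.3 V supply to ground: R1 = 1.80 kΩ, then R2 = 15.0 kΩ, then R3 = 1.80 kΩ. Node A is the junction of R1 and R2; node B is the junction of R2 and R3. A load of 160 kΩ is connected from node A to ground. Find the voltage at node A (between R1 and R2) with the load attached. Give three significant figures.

V ≈ 20.8 V

Below node A the series string R2+R3 = 16.80 kΩ sits in parallel with the 160 kΩ load: 15.20 kΩ.
V_A = 23.3 × 15.20/(1.80 + 15.20) = 20.8 V.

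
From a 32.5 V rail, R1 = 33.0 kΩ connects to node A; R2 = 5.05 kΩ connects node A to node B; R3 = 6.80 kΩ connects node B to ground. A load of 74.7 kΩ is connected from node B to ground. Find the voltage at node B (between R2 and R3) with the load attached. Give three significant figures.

At node B, R3 is in parallel with the load: R3‖R_L = 6.233 kΩ.
Below node A the resistance is R2 + (R3‖R_L) = 11.28 kΩ, so V_A = 32.5 × 11.28/44.28 = 8.281 V.
Then V_B = V_A × (R3‖R_L)/(R2 + R3‖R_L) = 8.281 × 6.233/11.28 = 4.57 V.

V ≈ 4.57 V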